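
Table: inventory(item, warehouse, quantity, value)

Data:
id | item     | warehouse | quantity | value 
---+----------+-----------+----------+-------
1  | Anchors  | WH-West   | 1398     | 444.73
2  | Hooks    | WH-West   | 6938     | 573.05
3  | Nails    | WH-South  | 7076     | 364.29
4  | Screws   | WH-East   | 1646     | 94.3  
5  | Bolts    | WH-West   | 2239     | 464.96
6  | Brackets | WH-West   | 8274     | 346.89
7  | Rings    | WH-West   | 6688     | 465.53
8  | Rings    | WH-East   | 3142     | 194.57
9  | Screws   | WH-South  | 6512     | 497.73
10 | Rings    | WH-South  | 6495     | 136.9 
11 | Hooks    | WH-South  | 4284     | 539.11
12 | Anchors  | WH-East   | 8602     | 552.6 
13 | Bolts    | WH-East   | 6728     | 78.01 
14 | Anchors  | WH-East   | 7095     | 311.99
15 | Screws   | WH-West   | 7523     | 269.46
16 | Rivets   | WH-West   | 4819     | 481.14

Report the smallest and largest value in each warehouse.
SELECT warehouse, MIN(value), MAX(value)
FROM inventory
GROUP BY warehouse

Result:
  WH-East: min=78.01, max=552.60
  WH-South: min=136.90, max=539.11
  WH-West: min=269.46, max=573.05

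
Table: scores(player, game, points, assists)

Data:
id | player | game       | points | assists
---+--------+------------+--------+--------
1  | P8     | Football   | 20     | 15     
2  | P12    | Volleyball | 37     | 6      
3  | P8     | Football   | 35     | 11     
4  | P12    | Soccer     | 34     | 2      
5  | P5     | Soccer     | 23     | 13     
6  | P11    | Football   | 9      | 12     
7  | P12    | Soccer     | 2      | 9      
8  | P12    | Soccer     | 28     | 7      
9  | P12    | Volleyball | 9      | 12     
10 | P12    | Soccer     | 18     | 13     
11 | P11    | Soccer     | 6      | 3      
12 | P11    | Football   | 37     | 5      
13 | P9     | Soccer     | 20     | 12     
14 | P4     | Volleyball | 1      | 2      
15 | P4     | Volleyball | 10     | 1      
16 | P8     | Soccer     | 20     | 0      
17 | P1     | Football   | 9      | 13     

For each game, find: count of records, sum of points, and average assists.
SELECT game,
       COUNT(*) as cnt,
       SUM(points) as total_points,
       AVG(assists) as avg_assists
FROM scores
GROUP BY game

Result:
  Football: 5 records, 110 total points, 11.20 avg assists
  Soccer: 8 records, 151 total points, 7.38 avg assists
  Volleyball: 4 records, 57 total points, 5.25 avg assists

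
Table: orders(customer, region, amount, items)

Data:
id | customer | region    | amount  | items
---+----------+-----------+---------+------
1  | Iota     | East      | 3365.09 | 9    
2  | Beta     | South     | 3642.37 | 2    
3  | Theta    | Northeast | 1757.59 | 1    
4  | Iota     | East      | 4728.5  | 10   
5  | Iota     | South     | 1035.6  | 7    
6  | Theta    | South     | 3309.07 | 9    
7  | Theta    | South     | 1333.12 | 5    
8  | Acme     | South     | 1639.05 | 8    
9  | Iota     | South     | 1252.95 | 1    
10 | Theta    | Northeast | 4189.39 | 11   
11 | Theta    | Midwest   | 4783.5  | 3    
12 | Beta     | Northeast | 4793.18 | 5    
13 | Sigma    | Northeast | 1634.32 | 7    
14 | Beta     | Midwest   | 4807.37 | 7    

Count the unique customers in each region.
SELECT region, COUNT(DISTINCT customer)
FROM orders
GROUP BY region

Result:
  East: 1 distinct
  Midwest: 2 distinct
  Northeast: 3 distinct
  South: 4 distinct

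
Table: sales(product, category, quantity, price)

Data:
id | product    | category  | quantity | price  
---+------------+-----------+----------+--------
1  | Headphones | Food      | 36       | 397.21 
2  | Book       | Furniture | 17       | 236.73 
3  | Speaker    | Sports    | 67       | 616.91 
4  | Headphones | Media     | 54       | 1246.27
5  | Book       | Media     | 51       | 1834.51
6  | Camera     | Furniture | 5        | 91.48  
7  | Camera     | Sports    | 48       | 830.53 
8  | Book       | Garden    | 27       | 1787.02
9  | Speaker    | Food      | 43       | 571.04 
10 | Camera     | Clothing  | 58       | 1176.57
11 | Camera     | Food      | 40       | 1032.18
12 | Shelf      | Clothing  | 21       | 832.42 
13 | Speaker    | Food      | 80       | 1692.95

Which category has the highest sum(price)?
SELECT category, SUM(price) as val
FROM sales
GROUP BY category
ORDER BY val DESC
LIMIT 1

Result: Food with sum(price) = 3693.38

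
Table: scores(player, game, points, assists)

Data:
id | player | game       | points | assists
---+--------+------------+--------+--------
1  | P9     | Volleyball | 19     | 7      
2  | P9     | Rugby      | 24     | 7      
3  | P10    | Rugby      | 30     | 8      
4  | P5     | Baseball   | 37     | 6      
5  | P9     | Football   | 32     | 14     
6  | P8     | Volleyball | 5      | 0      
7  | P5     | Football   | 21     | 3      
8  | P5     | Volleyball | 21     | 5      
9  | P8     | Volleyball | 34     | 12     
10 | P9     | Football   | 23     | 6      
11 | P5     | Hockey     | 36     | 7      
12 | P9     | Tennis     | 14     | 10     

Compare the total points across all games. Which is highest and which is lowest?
SELECT game, SUM(points)
FROM scores
GROUP BY game
ORDER BY SUM(points)

All groups:
  Tennis: 14
  Hockey: 36
  Baseball: 37
  Rugby: 54
  Football: 76
  Volleyball: 79

Highest: Volleyball (79)
Lowest: Tennis (14)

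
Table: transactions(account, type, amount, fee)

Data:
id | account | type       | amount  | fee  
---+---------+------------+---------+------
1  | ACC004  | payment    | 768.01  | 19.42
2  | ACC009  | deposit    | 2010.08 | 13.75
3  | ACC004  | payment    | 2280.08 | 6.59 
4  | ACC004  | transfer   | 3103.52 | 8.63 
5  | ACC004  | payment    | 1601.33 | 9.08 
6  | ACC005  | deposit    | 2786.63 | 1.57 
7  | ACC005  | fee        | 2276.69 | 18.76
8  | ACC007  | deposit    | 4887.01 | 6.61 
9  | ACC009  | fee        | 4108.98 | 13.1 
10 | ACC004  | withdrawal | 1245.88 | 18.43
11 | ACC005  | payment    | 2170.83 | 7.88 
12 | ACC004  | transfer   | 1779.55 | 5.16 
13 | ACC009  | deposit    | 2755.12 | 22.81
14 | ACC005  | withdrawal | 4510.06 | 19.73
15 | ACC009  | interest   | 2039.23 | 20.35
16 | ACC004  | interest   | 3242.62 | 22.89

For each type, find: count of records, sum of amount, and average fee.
SELECT type,
       COUNT(*) as cnt,
       SUM(amount) as total_amount,
       AVG(fee) as avg_fee
FROM transactions
GROUP BY type

Result:
  deposit: 4 records, 12438.84 total amount, 11.19 avg fee
  fee: 2 records, 6385.67 total amount, 15.93 avg fee
  interest: 2 records, 5281.85 total amount, 21.62 avg fee
  payment: 4 records, 6820.25 total amount, 10.74 avg fee
  transfer: 2 records, 4883.07 total amount, 6.90 avg fee
  withdrawal: 2 records, 5755.94 total amount, 19.08 avg fee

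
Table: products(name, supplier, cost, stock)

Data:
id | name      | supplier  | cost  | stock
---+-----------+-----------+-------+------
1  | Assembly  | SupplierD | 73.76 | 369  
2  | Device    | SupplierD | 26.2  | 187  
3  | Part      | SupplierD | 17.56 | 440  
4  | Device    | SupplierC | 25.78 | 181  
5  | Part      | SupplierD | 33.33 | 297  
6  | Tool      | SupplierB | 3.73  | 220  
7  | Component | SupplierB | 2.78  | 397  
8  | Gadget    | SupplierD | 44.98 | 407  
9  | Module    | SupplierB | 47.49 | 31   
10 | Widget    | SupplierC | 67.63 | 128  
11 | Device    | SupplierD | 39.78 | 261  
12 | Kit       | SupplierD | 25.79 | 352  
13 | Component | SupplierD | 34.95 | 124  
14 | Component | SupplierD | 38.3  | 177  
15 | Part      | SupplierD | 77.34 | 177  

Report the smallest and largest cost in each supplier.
SELECT supplier, MIN(cost), MAX(cost)
FROM products
GROUP BY supplier

Result:
  SupplierB: min=2.78, max=47.49
  SupplierC: min=25.78, max=67.63
  SupplierD: min=17.56, max=77.34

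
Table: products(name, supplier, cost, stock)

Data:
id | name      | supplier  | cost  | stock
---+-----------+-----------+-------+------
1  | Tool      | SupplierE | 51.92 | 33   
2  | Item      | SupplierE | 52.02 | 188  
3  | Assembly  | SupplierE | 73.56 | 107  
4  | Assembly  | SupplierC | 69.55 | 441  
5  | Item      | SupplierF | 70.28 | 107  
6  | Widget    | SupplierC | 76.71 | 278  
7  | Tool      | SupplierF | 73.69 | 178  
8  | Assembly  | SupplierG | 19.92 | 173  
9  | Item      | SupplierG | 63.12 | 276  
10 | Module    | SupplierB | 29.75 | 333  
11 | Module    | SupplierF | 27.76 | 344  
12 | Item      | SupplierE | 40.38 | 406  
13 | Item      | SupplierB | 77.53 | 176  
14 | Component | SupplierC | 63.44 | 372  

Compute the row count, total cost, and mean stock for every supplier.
SELECT supplier,
       COUNT(*) as cnt,
       SUM(cost) as total_cost,
       AVG(stock) as avg_stock
FROM products
GROUP BY supplier

Result:
  SupplierB: 2 records, 107.28 total cost, 254.50 avg stock
  SupplierC: 3 records, 209.70 total cost, 363.67 avg stock
  SupplierE: 4 records, 217.88 total cost, 183.50 avg stock
  SupplierF: 3 records, 171.73 total cost, 209.67 avg stock
  SupplierG: 2 records, 83.04 total cost, 224.50 avg stock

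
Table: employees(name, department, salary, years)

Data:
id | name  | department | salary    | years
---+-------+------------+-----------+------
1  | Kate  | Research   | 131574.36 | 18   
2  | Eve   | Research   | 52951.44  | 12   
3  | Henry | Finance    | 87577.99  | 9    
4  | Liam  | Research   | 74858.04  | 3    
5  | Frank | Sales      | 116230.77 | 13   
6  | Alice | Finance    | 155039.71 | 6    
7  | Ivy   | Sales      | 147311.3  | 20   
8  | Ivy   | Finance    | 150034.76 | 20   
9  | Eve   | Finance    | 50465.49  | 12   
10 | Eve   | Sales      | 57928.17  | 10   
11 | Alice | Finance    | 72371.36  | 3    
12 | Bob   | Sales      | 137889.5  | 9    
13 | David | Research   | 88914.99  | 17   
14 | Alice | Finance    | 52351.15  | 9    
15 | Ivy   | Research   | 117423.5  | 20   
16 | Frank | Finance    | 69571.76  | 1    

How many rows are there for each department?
SELECT department, COUNT(*) as count
FROM employees
GROUP BY department

Result:
  Finance: 7
  Research: 5
  Sales: 4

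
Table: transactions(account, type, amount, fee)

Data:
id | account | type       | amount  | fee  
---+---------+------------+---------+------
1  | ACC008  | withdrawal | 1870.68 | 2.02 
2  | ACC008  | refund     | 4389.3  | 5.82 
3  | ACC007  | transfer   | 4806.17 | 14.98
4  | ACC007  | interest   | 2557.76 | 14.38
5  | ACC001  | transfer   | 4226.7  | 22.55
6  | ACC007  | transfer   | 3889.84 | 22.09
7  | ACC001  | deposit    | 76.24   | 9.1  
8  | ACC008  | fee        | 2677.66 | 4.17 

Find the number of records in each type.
SELECT type, COUNT(*) as count
FROM transactions
GROUP BY type

Result:
  deposit: 1
  fee: 1
  interest: 1
  refund: 1
  transfer: 3
  withdrawal: 1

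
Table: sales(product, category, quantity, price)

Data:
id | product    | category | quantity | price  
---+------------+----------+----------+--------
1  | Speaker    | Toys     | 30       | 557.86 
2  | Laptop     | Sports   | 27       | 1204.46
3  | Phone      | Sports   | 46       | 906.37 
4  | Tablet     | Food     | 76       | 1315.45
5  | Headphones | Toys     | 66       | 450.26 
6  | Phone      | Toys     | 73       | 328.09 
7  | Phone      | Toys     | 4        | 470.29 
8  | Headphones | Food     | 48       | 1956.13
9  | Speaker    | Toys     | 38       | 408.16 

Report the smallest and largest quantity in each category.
SELECT category, MIN(quantity), MAX(quantity)
FROM sales
GROUP BY category

Result:
  Food: min=48, max=76
  Sports: min=27, max=46
  Toys: min=4, max=73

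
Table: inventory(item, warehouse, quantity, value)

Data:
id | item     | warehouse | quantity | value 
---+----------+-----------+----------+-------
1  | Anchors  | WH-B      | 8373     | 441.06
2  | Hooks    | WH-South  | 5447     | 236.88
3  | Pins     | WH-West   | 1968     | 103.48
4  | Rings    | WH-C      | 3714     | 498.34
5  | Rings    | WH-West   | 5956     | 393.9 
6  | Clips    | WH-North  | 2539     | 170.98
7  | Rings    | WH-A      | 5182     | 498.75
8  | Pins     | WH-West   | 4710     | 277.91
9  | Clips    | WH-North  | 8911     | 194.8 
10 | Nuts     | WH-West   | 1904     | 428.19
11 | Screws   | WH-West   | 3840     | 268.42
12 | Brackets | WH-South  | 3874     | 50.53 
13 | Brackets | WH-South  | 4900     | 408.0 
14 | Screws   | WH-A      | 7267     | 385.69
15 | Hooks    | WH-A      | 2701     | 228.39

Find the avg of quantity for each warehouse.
SELECT warehouse, AVG(quantity) as result
FROM inventory
GROUP BY warehouse

Result:
  WH-A: 5050.00
  WH-B: 8373.00
  WH-C: 3714.00
  WH-North: 5725.00
  WH-South: 4740.33
  WH-West: 3675.60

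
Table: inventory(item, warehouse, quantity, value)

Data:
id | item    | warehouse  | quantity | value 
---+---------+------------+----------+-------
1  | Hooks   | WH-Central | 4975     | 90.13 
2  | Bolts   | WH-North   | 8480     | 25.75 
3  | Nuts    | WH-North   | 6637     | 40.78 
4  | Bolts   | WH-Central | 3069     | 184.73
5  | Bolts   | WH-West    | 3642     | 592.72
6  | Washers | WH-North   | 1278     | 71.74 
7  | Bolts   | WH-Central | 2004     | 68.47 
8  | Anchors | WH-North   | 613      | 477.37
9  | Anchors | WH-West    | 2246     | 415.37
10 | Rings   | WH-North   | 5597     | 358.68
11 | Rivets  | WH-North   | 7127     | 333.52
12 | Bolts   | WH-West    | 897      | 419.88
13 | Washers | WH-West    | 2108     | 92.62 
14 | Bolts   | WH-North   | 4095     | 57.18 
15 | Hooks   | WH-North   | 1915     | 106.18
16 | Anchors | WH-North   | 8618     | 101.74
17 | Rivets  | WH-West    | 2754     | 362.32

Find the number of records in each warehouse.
SELECT warehouse, COUNT(*) as count
FROM inventory
GROUP BY warehouse

Result:
  WH-Central: 3
  WH-North: 9
  WH-West: 5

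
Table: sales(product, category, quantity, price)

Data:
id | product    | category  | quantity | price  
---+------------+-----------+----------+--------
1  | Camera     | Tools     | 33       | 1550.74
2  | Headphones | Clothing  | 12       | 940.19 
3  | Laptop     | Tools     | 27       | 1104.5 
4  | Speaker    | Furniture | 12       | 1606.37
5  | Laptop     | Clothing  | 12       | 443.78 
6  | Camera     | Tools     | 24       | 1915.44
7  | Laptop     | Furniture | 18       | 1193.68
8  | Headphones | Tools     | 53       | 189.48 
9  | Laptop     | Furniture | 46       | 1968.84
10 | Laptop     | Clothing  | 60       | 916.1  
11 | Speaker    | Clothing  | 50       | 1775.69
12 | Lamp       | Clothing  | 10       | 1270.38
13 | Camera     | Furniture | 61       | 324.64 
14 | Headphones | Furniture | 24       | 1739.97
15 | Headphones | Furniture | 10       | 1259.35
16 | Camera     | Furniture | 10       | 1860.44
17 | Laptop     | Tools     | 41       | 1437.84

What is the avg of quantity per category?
SELECT category, AVG(quantity) as result
FROM sales
GROUP BY category

Result:
  Clothing: 28.80
  Furniture: 25.86
  Tools: 35.60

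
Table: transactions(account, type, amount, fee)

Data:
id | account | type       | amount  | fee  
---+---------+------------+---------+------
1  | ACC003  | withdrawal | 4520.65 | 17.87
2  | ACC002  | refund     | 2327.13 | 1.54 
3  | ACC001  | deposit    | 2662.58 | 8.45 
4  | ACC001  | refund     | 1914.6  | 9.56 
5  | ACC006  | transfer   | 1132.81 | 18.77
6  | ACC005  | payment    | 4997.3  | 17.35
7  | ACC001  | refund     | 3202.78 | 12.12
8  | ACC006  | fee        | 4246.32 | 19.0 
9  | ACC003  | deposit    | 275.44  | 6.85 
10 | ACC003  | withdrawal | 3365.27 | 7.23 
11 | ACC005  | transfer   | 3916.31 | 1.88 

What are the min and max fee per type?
SELECT type, MIN(fee), MAX(fee)
FROM transactions
GROUP BY type

Result:
  deposit: min=6.85, max=8.45
  fee: min=19.00, max=19.00
  payment: min=17.35, max=17.35
  refund: min=1.54, max=12.12
  transfer: min=1.88, max=18.77
  withdrawal: min=7.23, max=17.87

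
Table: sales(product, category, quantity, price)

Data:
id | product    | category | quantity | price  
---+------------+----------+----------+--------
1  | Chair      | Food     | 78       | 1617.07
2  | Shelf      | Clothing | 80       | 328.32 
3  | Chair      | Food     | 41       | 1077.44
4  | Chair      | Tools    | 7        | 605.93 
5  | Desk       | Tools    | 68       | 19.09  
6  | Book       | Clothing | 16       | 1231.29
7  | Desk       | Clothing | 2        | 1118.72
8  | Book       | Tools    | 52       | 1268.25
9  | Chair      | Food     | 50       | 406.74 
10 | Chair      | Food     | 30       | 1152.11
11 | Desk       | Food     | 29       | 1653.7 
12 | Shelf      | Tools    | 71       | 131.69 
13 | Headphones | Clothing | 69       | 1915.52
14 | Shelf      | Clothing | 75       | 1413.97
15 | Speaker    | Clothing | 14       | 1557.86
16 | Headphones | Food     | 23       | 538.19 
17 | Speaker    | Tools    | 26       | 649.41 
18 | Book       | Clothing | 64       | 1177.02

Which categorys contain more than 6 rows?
SELECT category, COUNT(*) as cnt
FROM sales
GROUP BY category
HAVING COUNT(*) > 6

Result:
  Clothing: 7

Note: HAVING filters groups after aggregation, WHERE filters rows before.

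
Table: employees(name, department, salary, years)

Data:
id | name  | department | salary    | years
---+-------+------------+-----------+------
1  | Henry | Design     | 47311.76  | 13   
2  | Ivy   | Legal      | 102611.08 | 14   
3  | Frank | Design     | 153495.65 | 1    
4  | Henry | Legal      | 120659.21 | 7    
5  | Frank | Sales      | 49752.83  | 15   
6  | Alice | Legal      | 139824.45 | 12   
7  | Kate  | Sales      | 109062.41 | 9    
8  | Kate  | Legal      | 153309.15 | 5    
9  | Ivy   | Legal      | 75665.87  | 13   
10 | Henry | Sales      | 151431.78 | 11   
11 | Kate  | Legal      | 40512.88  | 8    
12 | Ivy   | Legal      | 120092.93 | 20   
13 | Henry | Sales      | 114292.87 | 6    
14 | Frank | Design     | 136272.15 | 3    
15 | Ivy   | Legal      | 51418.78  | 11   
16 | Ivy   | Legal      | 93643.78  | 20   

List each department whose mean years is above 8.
SELECT department, AVG(years)
FROM employees
GROUP BY department
HAVING AVG(years) > 8

Result:
  Legal: avg=12.22
  Sales: avg=10.25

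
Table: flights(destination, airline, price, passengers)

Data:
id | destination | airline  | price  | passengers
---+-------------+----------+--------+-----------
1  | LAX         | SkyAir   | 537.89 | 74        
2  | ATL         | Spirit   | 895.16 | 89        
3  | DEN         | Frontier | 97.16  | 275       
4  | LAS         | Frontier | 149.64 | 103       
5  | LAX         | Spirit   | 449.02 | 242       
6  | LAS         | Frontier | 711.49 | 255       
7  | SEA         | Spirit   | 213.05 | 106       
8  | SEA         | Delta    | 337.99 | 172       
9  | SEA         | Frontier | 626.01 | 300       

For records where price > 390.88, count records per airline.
SELECT airline, COUNT(*)
FROM flights
WHERE price > 390.88
GROUP BY airline

Note: WHERE filters rows before grouping.

Result:
  Frontier: 2
  SkyAir: 1
  Spirit: 2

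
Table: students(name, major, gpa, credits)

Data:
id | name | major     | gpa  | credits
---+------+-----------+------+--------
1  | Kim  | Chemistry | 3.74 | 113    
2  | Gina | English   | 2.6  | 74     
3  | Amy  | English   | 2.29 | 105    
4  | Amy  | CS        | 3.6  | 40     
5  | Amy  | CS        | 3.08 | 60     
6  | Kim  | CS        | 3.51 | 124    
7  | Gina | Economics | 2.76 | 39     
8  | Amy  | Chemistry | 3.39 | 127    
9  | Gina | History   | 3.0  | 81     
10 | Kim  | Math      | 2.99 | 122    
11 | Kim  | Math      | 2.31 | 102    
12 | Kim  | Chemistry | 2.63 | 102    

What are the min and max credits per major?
SELECT major, MIN(credits), MAX(credits)
FROM students
GROUP BY major

Result:
  CS: min=40, max=124
  Chemistry: min=102, max=127
  Economics: min=39, max=39
  English: min=74, max=105
  History: min=81, max=81
  Math: min=102, max=122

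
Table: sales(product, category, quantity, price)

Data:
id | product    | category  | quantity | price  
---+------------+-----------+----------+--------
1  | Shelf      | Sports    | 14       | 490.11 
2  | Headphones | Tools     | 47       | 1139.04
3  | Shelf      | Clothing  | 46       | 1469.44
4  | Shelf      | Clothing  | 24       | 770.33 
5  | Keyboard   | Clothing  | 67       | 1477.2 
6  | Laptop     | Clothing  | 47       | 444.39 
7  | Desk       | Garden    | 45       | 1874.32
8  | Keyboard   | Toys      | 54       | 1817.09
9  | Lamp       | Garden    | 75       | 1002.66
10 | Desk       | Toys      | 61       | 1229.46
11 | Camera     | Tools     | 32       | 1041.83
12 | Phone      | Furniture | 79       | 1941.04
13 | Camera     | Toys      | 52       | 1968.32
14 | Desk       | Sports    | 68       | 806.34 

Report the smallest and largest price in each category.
SELECT category, MIN(price), MAX(price)
FROM sales
GROUP BY category

Result:
  Clothing: min=444.39, max=1477.20
  Furniture: min=1941.04, max=1941.04
  Garden: min=1002.66, max=1874.32
  Sports: min=490.11, max=806.34
  Tools: min=1041.83, max=1139.04
  Toys: min=1229.46, max=1968.32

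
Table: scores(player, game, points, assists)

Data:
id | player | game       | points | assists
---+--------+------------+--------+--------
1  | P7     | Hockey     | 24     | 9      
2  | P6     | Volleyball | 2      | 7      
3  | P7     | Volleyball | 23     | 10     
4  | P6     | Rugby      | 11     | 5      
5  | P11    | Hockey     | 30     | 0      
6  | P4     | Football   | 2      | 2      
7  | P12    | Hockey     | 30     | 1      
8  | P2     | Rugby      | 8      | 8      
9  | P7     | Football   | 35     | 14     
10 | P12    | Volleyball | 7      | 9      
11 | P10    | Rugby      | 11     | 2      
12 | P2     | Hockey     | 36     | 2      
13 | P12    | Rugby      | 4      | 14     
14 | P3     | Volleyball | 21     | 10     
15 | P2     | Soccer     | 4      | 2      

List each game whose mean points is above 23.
SELECT game, AVG(points)
FROM scores
GROUP BY game
HAVING AVG(points) > 23

Result:
  Hockey: avg=30.00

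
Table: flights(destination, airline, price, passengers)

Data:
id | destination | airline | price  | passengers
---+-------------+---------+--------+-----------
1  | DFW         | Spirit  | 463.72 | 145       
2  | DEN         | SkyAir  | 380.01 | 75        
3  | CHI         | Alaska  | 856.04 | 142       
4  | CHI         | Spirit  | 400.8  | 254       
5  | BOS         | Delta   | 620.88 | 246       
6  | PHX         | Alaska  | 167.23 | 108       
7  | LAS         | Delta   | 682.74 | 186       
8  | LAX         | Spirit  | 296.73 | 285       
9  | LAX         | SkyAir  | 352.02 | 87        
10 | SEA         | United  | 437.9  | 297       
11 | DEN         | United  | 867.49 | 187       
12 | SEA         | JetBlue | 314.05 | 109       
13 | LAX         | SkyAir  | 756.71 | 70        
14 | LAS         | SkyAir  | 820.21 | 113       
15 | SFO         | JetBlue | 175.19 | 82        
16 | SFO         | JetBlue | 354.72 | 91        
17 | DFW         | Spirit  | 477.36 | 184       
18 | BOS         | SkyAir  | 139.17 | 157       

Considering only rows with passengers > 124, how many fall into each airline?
SELECT airline, COUNT(*)
FROM flights
WHERE passengers > 124
GROUP BY airline

Note: WHERE filters rows before grouping.

Result:
  Alaska: 1
  Delta: 2
  SkyAir: 1
  Spirit: 4
  United: 2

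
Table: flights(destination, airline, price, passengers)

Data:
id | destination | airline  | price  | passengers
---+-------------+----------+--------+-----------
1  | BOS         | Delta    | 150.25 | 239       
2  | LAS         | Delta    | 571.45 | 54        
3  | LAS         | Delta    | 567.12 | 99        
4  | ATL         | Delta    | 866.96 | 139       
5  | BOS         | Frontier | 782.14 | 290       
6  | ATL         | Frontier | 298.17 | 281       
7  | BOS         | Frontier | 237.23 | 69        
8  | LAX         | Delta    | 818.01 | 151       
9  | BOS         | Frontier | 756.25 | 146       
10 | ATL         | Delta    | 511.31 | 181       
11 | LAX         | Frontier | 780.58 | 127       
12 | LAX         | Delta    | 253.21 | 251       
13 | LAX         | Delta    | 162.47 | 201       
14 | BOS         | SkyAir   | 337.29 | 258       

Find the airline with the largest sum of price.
SELECT airline, SUM(price) as val
FROM flights
GROUP BY airline
ORDER BY val DESC
LIMIT 1

Result: Delta with sum(price) = 3900.78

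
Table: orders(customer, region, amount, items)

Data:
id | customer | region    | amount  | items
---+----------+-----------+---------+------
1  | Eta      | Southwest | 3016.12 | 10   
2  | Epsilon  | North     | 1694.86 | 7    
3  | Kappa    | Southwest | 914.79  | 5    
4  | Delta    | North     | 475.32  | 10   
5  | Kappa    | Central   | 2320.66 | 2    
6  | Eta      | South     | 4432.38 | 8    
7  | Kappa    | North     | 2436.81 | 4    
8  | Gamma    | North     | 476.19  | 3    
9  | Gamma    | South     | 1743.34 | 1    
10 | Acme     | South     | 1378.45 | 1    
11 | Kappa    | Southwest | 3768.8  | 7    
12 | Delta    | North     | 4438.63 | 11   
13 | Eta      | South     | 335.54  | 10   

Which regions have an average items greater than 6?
SELECT region, AVG(items)
FROM orders
GROUP BY region
HAVING AVG(items) > 6

Result:
  North: avg=7.00
  Southwest: avg=7.33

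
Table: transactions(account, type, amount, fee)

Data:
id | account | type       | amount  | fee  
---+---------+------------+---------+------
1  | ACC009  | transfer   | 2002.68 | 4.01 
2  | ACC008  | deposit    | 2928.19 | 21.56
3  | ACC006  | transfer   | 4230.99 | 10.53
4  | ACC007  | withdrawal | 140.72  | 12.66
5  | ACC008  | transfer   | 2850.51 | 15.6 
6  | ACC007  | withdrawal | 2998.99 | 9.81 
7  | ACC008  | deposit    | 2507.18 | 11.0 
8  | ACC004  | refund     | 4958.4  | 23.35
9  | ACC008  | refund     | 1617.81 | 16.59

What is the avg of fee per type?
SELECT type, AVG(fee) as result
FROM transactions
GROUP BY type

Result:
  deposit: 16.28
  refund: 19.97
  transfer: 10.05
  withdrawal: 11.24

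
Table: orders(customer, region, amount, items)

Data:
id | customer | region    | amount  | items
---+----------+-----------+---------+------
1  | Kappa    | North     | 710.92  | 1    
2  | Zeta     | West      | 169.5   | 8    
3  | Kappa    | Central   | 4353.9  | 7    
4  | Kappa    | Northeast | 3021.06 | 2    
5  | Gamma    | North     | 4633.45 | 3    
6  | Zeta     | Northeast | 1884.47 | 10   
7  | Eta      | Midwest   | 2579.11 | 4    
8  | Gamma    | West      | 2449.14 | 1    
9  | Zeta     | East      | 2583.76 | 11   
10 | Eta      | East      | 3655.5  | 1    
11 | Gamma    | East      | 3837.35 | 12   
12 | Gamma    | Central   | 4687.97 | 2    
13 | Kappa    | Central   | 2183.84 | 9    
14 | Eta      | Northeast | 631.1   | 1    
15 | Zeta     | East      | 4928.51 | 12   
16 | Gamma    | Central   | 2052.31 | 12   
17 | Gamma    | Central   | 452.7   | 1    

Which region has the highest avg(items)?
SELECT region, AVG(items) as val
FROM orders
GROUP BY region
ORDER BY val DESC
LIMIT 1

Result: East with avg(items) = 9.00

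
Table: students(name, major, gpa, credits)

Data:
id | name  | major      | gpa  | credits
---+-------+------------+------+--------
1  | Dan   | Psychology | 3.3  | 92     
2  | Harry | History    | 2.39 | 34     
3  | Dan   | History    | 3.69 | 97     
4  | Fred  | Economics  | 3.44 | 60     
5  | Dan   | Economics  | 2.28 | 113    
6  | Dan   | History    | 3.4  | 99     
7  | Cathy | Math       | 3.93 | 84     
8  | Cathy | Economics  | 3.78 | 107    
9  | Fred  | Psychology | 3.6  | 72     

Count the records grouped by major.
SELECT major, COUNT(*) as count
FROM students
GROUP BY major

Result:
  Economics: 3
  History: 3
  Math: 1
  Psychology: 2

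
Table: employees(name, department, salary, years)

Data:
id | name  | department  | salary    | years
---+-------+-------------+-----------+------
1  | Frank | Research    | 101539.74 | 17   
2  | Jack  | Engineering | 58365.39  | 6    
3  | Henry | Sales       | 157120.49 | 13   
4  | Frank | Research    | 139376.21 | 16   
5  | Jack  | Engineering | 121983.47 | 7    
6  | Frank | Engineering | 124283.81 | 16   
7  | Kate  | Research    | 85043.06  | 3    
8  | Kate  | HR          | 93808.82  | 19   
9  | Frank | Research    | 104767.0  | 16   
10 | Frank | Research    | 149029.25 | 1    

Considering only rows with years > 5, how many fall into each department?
SELECT department, COUNT(*)
FROM employees
WHERE years > 5
GROUP BY department

Note: WHERE filters rows before grouping.

Result:
  Engineering: 3
  HR: 1
  Research: 3
  Sales: 1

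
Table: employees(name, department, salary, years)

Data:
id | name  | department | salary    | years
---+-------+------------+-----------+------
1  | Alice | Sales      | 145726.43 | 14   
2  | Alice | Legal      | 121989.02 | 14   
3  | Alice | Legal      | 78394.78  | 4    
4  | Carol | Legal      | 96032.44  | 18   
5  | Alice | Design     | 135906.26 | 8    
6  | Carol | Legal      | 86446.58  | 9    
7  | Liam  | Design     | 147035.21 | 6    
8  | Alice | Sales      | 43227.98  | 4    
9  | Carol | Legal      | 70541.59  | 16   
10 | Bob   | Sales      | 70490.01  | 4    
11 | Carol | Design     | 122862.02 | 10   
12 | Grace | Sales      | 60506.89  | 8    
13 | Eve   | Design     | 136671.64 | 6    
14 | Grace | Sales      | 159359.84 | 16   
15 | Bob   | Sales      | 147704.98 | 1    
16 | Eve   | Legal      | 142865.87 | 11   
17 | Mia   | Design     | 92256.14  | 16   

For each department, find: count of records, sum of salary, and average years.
SELECT department,
       COUNT(*) as cnt,
       SUM(salary) as total_salary,
       AVG(years) as avg_years
FROM employees
GROUP BY department

Result:
  Design: 5 records, 634731.27 total salary, 9.20 avg years
  Legal: 6 records, 596270.28 total salary, 12.00 avg years
  Sales: 6 records, 627016.13 total salary, 7.83 avg years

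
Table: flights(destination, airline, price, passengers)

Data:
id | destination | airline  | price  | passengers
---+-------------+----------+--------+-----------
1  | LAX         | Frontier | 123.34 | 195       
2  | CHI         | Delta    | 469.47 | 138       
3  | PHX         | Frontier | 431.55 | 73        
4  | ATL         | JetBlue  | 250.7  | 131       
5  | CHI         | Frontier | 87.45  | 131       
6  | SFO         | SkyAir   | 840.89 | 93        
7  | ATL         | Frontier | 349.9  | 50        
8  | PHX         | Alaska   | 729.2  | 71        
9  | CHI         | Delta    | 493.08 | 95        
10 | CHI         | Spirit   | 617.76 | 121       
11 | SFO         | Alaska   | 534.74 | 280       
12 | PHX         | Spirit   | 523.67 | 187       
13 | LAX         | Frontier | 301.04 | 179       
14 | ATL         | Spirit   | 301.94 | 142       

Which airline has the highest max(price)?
SELECT airline, MAX(price) as val
FROM flights
GROUP BY airline
ORDER BY val DESC
LIMIT 1

Result: SkyAir with max(price) = 840.89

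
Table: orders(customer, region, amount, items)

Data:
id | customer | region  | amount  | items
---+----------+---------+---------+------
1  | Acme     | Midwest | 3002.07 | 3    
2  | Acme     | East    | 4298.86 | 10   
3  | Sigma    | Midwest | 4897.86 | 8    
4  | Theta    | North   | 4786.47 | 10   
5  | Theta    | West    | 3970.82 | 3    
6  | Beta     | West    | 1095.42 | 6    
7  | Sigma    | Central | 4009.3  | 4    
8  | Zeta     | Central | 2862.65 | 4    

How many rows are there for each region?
SELECT region, COUNT(*) as count
FROM orders
GROUP BY region

Result:
  Central: 2
  East: 1
  Midwest: 2
  North: 1
  West: 2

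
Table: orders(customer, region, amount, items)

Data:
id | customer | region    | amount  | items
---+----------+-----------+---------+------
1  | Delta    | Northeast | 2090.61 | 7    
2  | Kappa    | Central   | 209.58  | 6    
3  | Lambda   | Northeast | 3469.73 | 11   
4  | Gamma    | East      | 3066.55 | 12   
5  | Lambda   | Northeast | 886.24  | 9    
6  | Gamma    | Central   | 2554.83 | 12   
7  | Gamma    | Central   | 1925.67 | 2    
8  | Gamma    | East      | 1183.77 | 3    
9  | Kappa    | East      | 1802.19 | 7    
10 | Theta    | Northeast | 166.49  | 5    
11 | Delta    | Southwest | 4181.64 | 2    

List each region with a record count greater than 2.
SELECT region, COUNT(*) as cnt
FROM orders
GROUP BY region
HAVING COUNT(*) > 2

Result:
  Central: 3
  East: 3
  Northeast: 4

Note: HAVING filters groups after aggregation, WHERE filters rows before.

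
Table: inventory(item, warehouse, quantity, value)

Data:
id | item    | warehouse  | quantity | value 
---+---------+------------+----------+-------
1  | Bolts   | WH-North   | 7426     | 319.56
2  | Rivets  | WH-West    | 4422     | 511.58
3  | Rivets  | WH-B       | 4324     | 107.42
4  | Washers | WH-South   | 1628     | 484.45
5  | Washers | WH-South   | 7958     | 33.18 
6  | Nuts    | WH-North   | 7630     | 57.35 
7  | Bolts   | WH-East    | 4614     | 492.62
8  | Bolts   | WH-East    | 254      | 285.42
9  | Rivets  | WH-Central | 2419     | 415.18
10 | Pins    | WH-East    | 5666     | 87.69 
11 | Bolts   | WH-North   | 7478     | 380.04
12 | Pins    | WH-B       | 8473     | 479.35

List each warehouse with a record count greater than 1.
SELECT warehouse, COUNT(*) as cnt
FROM inventory
GROUP BY warehouse
HAVING COUNT(*) > 1

Result:
  WH-B: 2
  WH-East: 3
  WH-North: 3
  WH-South: 2

Note: HAVING filters groups after aggregation, WHERE filters rows before.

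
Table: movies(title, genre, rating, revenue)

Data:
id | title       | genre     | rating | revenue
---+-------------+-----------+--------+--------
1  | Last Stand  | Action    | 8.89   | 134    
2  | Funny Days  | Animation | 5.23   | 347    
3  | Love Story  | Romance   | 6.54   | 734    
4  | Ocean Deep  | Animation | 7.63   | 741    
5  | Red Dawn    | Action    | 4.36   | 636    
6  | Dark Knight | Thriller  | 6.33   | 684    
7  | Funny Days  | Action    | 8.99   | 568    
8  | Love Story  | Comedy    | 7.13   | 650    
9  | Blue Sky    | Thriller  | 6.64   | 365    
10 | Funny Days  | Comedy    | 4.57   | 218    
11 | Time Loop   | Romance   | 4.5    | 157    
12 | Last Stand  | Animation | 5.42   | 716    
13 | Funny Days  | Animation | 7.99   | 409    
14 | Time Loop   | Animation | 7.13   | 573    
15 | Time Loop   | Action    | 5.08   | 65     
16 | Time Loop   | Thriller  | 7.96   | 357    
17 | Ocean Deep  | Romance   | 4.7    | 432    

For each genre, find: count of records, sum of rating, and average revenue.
SELECT genre,
       COUNT(*) as cnt,
       SUM(rating) as total_rating,
       AVG(revenue) as avg_revenue
FROM movies
GROUP BY genre

Result:
  Action: 4 records, 27.32 total rating, 350.75 avg revenue
  Animation: 5 records, 33.40 total rating, 557.20 avg revenue
  Comedy: 2 records, 11.70 total rating, 434.00 avg revenue
  Romance: 3 records, 15.74 total rating, 441.00 avg revenue
  Thriller: 3 records, 20.93 total rating, 468.67 avg revenue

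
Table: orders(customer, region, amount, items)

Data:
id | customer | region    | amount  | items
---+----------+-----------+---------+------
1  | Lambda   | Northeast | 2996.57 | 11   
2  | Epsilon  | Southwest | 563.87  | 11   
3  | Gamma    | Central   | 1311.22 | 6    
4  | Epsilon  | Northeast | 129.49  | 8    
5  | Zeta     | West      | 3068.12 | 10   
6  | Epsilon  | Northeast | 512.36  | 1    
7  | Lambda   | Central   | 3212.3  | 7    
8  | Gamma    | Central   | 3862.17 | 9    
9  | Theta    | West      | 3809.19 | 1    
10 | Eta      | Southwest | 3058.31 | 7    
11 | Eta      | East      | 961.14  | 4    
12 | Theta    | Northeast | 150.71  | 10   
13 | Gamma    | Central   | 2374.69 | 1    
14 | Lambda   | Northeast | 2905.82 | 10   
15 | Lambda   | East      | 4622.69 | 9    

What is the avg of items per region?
SELECT region, AVG(items) as result
FROM orders
GROUP BY region

Result:
  Central: 5.75
  East: 6.50
  Northeast: 8.00
  Southwest: 9.00
  West: 5.50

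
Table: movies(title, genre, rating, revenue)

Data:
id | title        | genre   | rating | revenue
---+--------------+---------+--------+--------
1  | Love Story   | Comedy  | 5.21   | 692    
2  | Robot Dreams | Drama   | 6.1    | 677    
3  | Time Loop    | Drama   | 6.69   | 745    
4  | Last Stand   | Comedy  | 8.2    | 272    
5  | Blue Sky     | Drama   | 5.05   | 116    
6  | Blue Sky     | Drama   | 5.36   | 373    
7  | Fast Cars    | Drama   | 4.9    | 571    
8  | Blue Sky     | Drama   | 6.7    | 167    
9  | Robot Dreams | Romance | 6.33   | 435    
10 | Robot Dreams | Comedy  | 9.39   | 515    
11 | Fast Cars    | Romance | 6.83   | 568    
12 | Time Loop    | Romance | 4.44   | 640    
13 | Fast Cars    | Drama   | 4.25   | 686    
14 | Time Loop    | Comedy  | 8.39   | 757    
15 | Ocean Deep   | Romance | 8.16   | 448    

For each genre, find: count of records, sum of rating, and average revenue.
SELECT genre,
       COUNT(*) as cnt,
       SUM(rating) as total_rating,
       AVG(revenue) as avg_revenue
FROM movies
GROUP BY genre

Result:
  Comedy: 4 records, 31.19 total rating, 559.00 avg revenue
  Drama: 7 records, 39.05 total rating, 476.43 avg revenue
  Romance: 4 records, 25.76 total rating, 522.75 avg revenue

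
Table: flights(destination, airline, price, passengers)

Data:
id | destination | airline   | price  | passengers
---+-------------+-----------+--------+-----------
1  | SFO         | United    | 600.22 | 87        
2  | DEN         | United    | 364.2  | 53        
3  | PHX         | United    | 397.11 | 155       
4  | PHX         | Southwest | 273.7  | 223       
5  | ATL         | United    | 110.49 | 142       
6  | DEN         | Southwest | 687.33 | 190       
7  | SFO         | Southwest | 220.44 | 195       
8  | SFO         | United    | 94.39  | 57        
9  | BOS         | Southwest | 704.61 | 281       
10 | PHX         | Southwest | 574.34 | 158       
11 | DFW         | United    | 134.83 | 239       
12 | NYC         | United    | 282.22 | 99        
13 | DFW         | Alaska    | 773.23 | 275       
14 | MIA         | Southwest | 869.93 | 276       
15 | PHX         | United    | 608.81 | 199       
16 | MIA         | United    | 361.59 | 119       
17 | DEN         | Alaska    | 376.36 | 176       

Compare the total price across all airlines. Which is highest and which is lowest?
SELECT airline, SUM(price)
FROM flights
GROUP BY airline
ORDER BY SUM(price)

All groups:
  Alaska: 1149.59
  United: 2953.86
  Southwest: 3330.35

Highest: Southwest (3330.35)
Lowest: Alaska (1149.59)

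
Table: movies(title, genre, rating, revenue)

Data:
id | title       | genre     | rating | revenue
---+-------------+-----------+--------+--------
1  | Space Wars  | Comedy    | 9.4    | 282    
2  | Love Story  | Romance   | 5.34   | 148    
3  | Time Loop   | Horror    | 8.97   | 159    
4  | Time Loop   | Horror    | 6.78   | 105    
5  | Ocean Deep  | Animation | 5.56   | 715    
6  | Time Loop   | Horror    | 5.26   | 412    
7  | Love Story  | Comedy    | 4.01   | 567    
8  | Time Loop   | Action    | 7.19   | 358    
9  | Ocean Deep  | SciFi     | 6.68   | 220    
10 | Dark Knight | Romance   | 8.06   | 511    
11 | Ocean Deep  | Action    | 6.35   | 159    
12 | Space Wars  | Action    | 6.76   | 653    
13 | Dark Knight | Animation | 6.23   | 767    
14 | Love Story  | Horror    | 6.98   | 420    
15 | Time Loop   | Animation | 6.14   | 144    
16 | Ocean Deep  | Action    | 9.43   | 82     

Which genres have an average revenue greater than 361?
SELECT genre, AVG(revenue)
FROM movies
GROUP BY genre
HAVING AVG(revenue) > 361

Result:
  Animation: avg=542.00
  Comedy: avg=424.50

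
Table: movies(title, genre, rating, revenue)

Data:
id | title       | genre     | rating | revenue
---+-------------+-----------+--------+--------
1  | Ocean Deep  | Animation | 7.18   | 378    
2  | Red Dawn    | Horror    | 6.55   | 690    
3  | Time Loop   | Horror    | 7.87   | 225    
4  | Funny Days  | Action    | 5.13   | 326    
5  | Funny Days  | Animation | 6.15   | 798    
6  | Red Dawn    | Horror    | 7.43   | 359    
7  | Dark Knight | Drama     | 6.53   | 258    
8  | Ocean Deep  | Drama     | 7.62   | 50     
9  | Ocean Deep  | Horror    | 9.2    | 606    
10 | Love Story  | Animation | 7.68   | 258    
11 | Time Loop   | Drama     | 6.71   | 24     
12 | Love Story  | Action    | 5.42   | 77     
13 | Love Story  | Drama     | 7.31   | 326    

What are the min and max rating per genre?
SELECT genre, MIN(rating), MAX(rating)
FROM movies
GROUP BY genre

Result:
  Action: min=5.13, max=5.42
  Animation: min=6.15, max=7.68
  Drama: min=6.53, max=7.62
  Horror: min=6.55, max=9.20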